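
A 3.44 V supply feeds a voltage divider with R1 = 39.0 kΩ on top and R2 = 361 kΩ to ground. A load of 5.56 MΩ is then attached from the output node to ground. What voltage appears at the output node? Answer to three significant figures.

The load sits in parallel with R2: R2‖R_L = (361 × 5560) / (361 + 5560) = 339.0 kΩ.
V_out = 3.44 × 339.0 / (39.0 + 339.0) = 3.44 × 339.0/378.0 = 3.09 V.

V_out ≈ 3.09 V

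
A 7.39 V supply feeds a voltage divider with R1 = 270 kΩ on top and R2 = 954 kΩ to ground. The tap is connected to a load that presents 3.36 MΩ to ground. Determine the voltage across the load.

The load sits in parallel with R2: R2‖R_L = (954 × 3360) / (954 + 3360) = 743.0 kΩ.
V_out = 7.39 × 743.0 / (270 + 743.0) = 7.39 × 743.0/1013 = 5.42 V.

V_out ≈ 5.42 V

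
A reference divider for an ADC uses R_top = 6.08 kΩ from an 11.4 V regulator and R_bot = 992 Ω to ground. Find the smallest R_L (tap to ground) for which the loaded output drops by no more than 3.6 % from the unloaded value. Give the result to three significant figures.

Output resistance R_th = R_top‖R_bot = (6080 × 992)/7072 = 852.9 Ω.
The fractional drop is R_th/(R_th + R_L); requiring this ≤ 0.0360 gives R_L ≥ R_th(1/0.0360 − 1) = 852.9 × 26.78 = 22.8 kΩ.

R_L(min) ≈ 22.8 kΩ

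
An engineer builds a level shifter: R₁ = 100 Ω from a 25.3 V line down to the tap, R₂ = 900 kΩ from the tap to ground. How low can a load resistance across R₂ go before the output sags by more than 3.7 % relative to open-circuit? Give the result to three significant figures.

Output resistance R_th = R₁‖R₂ = (100 × 900000)/900100 = 99.99 Ω.
The fractional drop is R_th/(R_th + R_L); requiring this ≤ 0.0370 gives R_L ≥ R_th(1/0.0370 − 1) = 99.99 × 26.03 = 2.60 kΩ.

R_L(min) ≈ 2.60 kΩ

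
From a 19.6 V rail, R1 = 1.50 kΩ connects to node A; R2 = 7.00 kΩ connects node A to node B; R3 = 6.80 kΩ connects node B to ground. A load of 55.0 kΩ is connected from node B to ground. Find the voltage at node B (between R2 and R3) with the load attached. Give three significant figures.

At node B, R3 is in parallel with the load: R3‖R_L = 6.052 kΩ.
Below node A the resistance is R2 + (R3‖R_L) = 13.05 kΩ, so V_A = 19.6 × 13.05/14.55 = 17.58 V.
Then V_B = V_A × (R3‖R_L)/(R2 + R3‖R_L) = 17.58 × 6.052/13.05 = 8.15 V.

V ≈ 8.15 V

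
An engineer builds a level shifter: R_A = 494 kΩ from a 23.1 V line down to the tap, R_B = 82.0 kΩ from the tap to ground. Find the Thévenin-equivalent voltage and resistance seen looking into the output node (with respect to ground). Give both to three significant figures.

V_th = 3.29 V, R_th = 70.3 kΩ

V_th is the open-circuit tap voltage: 23.1 × 82.0/(494 + 82.0) = 3.29 V.
With the supply zeroed, R_A and R_B appear in parallel from the tap: R_th = R_A‖R_B = (494 × 82.0)/576.0 = 70.3 kΩ.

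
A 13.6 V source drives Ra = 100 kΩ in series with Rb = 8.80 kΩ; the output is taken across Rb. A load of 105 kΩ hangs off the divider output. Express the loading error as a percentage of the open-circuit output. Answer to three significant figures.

The divider's output (Thévenin) resistance is Ra‖Rb = 8.088 kΩ.
Fractional drop under load = R_th/(R_th + R_L) = 8.088 / (8.088 + 105) = 0.07152.
So the output falls by 7.15 %.

7.15 %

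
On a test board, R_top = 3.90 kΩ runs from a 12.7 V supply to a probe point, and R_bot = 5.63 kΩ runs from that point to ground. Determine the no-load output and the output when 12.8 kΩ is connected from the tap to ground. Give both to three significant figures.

Open-circuit: V = 12.7 × 5.63/(3.90 + 5.63) = 7.50 V.
With the load, R_bot becomes R_bot‖R_L = 3.910 kΩ, so V = 12.7 × 3.910/7.810 = 6.36 V.

Unloaded: 7.50 V; loaded: 6.36 V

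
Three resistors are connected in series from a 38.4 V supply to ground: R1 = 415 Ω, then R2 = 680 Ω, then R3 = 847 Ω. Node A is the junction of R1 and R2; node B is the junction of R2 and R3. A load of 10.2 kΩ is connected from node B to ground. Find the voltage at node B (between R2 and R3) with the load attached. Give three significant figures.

V ≈ 16.0 V

At node B, R3 is in parallel with the load: R3‖R_L = 782.1 Ω.
Below node A the resistance is R2 + (R3‖R_L) = 1462 Ω, so V_A = 38.4 × 1462/1877 = 29.91 V.
Then V_B = V_A × (R3‖R_L)/(R2 + R3‖R_L) = 29.91 × 782.1/1462 = 16.0 V.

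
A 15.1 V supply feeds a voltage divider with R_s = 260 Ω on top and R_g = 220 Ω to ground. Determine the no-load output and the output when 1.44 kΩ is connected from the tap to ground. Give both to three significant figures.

Open-circuit: V = 15.1 × 220/(260 + 220) = 6.92 V.
With the load, R_g becomes R_g‖R_L = 190.8 Ω, so V = 15.1 × 190.8/450.8 = 6.39 V.

Unloaded: 6.92 V; loaded: 6.39 V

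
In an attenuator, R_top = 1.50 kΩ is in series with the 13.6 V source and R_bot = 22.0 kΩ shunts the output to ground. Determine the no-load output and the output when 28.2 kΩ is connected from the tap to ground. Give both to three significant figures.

Unloaded: 12.7 V; loaded: 12.1 V

Open-circuit: V = 13.6 × 22.0/(1.50 + 22.0) = 12.7 V.
With the load, R_bot becomes R_bot‖R_L = 12.36 kΩ, so V = 13.6 × 12.36/13.86 = 12.1 V.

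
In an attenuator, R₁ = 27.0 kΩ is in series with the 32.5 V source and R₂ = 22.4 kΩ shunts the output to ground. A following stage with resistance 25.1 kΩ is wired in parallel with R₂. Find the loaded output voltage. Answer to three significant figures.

V_out ≈ 9.91 V

The load sits in parallel with R₂: R₂‖R_L = (22.4 × 25.1) / (22.4 + 25.1) = 11.84 kΩ.
V_out = 32.5 × 11.84 / (27.0 + 11.84) = 32.5 × 11.84/38.84 = 9.91 V.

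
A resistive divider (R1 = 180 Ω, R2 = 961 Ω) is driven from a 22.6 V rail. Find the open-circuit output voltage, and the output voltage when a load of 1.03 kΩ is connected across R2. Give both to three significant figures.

Open-circuit: V = 22.6 × 961/(180 + 961) = 19.0 V.
With the load, R2 becomes R2‖R_L = 497.2 Ω, so V = 22.6 × 497.2/677.2 = 16.6 V.

Unloaded: 19.0 V; loaded: 16.6 V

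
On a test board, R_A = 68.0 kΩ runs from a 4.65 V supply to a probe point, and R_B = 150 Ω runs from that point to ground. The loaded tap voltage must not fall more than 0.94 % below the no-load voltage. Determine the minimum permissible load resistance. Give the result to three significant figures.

R_L(min) ≈ 15.8 kΩ

Output resistance R_th = R_A‖R_B = (68000 × 150)/68150 = 149.7 Ω.
The fractional drop is R_th/(R_th + R_L); requiring this ≤ 0.00940 gives R_L ≥ R_th(1/0.00940 − 1) = 149.7 × 105.4 = 15.8 kΩ.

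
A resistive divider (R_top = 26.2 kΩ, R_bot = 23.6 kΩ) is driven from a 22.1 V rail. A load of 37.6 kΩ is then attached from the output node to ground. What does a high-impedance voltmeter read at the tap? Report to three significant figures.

V_out ≈ 7.87 V

The load sits in parallel with R_bot: R_bot‖R_L = (23.6 × 37.6) / (23.6 + 37.6) = 14.50 kΩ.
V_out = 22.1 × 14.50 / (26.2 + 14.50) = 22.1 × 14.50/40.70 = 7.87 V.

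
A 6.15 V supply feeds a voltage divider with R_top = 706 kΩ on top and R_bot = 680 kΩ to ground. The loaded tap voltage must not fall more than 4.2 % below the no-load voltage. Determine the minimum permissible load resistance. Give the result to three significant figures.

R_L(min) ≈ 7.90 MΩ

Output resistance R_th = R_top‖R_bot = (706 × 680)/1386 = 346.4 kΩ.
The fractional drop is R_th/(R_th + R_L); requiring this ≤ 0.0420 gives R_L ≥ R_th(1/0.0420 − 1) = 346.4 × 22.81 = 7.90 MΩ.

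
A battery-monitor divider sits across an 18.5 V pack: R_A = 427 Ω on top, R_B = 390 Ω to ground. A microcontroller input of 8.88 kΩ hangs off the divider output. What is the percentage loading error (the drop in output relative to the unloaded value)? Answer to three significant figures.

2.24 %

The divider's output (Thévenin) resistance is R_A‖R_B = 203.8 Ω.
Fractional drop under load = R_th/(R_th + R_L) = 203.8 / (203.8 + 8880) = 0.02244.
So the output falls by 2.24 %.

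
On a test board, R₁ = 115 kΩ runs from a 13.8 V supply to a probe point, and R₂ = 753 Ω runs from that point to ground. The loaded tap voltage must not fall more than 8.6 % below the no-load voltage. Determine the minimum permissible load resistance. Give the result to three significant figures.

Output resistance R_th = R₁‖R₂ = (115000 × 753)/115800 = 748.1 Ω.
The fractional drop is R_th/(R_th + R_L); requiring this ≤ 0.0860 gives R_L ≥ R_th(1/0.0860 − 1) = 748.1 × 10.63 = 7.95 kΩ.

R_L(min) ≈ 7.95 kΩ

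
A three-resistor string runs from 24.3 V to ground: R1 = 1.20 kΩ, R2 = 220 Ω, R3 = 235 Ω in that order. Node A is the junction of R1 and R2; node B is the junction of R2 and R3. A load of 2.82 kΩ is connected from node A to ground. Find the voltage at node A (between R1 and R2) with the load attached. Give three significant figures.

V ≈ 5.98 V

Below node A the series string R2+R3 = 455.0 Ω sits in parallel with the 2820 Ω load: 391.8 Ω.
V_A = 24.3 × 391.8/(1200 + 391.8) = 5.98 V.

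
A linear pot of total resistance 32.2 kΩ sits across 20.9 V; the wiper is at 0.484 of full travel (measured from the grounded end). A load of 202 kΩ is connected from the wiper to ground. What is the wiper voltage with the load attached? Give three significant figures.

V ≈ 9.73 V

The wiper splits the pot into (1−α)R = 16.62 kΩ above and αR = 15.58 kΩ below.
Lower section ‖ load = 14.47 kΩ.
V_wiper = 20.9 × 14.47/(16.62 + 14.47) = 9.73 V.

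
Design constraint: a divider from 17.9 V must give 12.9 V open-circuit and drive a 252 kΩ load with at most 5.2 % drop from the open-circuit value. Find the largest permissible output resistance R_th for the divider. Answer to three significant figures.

Loading drop = R_th/(R_th + R_L) ≤ 0.0520, so R_th ≤ R_L · ε/(1−ε) = 252 kΩ × 0.0520/0.9480 = 13.8 kΩ.
(Any R1, R2 with R2/(R1+R2) = 0.721 and R1‖R2 ≤ 13.8 kΩ will meet the spec.)

R_th ≤ 13.8 kΩ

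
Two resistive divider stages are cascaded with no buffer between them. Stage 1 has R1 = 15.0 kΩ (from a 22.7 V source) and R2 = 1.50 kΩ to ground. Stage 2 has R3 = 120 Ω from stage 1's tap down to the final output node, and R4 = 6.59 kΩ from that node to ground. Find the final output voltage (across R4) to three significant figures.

Stage 2 presents R3+R4 = 6710 Ω as a load on stage 1's tap.
Stage 1's lower leg becomes R2‖(R3+R4) = 1226 Ω, so V_mid = 22.7 × 1226/16230 = 1.715 V.
Stage 2 is itself unloaded: V_out = V_mid × R4/(R3+R4) = 1.715 × 6590/6710 = 1.68 V.

V_out ≈ 1.68 V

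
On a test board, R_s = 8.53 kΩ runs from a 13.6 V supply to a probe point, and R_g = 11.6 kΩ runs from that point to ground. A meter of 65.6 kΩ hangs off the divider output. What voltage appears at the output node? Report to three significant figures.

V_out ≈ 7.29 V

The load sits in parallel with R_g: R_g‖R_L = (11.6 × 65.6) / (11.6 + 65.6) = 9.857 kΩ.
V_out = 13.6 × 9.857 / (8.53 + 9.857) = 13.6 × 9.857/18.39 = 7.29 V.
(Unloaded it would have been 7.84 V.)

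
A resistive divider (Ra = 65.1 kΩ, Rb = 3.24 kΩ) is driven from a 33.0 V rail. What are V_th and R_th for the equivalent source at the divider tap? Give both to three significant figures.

V_th = 1.56 V, R_th = 3.09 kΩ

V_th is the open-circuit tap voltage: 33.0 × 3.24/(65.1 + 3.24) = 1.56 V.
With the supply zeroed, Ra and Rb appear in parallel from the tap: R_th = Ra‖Rb = (65.1 × 3.24)/68.34 = 3.09 kΩ.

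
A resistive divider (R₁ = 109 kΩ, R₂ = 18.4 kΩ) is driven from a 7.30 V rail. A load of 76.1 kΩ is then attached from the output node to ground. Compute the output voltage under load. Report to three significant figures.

V_out ≈ 0.874 V

The load sits in parallel with R₂: R₂‖R_L = (18.4 × 76.1) / (18.4 + 76.1) = 14.82 kΩ.
V_out = 7.30 × 14.82 / (109 + 14.82) = 7.30 × 14.82/123.8 = 0.874 V.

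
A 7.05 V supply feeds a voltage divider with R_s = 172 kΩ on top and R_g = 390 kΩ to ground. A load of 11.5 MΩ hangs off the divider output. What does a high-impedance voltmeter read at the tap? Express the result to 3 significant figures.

The load sits in parallel with R_g: R_g‖R_L = (390 × 11500) / (390 + 11500) = 377.2 kΩ.
V_out = 7.05 × 377.2 / (172 + 377.2) = 7.05 × 377.2/549.2 = 4.84 V.

V_out ≈ 4.84 V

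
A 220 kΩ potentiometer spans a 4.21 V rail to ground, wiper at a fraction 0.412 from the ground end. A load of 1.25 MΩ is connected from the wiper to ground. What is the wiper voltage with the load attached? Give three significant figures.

V ≈ 1.66 V

The wiper splits the pot into (1−α)R = 129.4 kΩ above and αR = 90.64 kΩ below.
Lower section ‖ load = 84.51 kΩ.
V_wiper = 4.21 × 84.51/(129.4 + 84.51) = 1.66 V.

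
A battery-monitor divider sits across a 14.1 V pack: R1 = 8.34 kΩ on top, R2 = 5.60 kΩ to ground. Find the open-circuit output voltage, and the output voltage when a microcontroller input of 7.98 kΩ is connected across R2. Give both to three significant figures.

Open-circuit: V = 14.1 × 5.60/(8.34 + 5.60) = 5.66 V.
With the load, R2 becomes R2‖R_L = 3.291 kΩ, so V = 14.1 × 3.291/11.63 = 3.99 V.

Unloaded: 5.66 V; loaded: 3.99 V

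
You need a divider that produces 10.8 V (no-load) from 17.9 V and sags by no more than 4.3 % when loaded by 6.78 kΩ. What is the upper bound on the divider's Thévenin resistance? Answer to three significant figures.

R_th ≤ 305 Ω

Loading drop = R_th/(R_th + R_L) ≤ 0.0430, so R_th ≤ R_L · ε/(1−ε) = 6.78 kΩ × 0.0430/0.9570 = 305 Ω.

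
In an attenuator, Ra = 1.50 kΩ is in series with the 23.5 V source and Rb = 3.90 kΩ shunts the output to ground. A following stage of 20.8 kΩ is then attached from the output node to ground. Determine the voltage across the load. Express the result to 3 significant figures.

The load sits in parallel with Rb: Rb‖R_L = (3.90 × 20.8) / (3.90 + 20.8) = 3.284 kΩ.
V_out = 23.5 × 3.284 / (1.50 + 3.284) = 23.5 × 3.284/4.784 = 16.1 V.
(Unloaded it would have been 17.0 V.)

V_out ≈ 16.1 V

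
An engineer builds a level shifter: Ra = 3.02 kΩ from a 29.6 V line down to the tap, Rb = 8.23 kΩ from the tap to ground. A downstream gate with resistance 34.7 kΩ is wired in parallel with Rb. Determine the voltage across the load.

V_out ≈ 20.4 V

The load sits in parallel with Rb: Rb‖R_L = (8.23 × 34.7) / (8.23 + 34.7) = 6.652 kΩ.
V_out = 29.6 × 6.652 / (3.02 + 6.652) = 29.6 × 6.652/9.672 = 20.4 V.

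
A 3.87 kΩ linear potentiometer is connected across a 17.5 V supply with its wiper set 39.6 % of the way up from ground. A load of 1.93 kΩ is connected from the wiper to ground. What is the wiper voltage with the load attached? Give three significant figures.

The wiper splits the pot into (1−α)R = 2.337 kΩ above and αR = 1.533 kΩ below.
Lower section ‖ load = 0.8542 kΩ.
V_wiper = 17.5 × 0.8542/(2.337 + 0.8542) = 4.68 V.

V ≈ 4.68 V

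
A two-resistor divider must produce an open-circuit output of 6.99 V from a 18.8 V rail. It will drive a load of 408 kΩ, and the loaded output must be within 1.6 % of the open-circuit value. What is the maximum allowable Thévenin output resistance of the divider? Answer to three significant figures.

Loading drop = R_th/(R_th + R_L) ≤ 0.0160, so R_th ≤ R_L · ε/(1−ε) = 408 kΩ × 0.0160/0.9840 = 6.63 kΩ.
(Any R1, R2 with R2/(R1+R2) = 0.372 and R1‖R2 ≤ 6.63 kΩ will meet the spec.)

R_th ≤ 6.63 kΩ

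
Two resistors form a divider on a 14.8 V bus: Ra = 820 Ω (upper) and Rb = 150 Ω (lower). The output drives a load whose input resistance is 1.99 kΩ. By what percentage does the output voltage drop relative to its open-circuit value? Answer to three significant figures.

The divider's output (Thévenin) resistance is Ra‖Rb = 126.8 Ω.
Fractional drop under load = R_th/(R_th + R_L) = 126.8 / (126.8 + 1990) = 0.05990.
So the output falls by 5.99 %.

5.99 %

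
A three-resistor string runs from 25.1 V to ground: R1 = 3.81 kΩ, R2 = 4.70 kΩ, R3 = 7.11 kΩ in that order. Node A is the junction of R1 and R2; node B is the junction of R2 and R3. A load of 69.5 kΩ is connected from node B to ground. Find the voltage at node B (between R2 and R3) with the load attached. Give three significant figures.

V ≈ 10.8 V

At node B, R3 is in parallel with the load: R3‖R_L = 6.450 kΩ.
Below node A the resistance is R2 + (R3‖R_L) = 11.15 kΩ, so V_A = 25.1 × 11.15/14.96 = 18.71 V.
Then V_B = V_A × (R3‖R_L)/(R2 + R3‖R_L) = 18.71 × 6.450/11.15 = 10.8 V.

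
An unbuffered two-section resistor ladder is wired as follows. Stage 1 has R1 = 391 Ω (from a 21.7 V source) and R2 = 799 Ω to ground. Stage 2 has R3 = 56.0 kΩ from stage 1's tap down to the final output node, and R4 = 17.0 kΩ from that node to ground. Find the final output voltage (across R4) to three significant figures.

Stage 2 presents R3+R4 = 73000 Ω as a load on stage 1's tap.
Stage 1's lower leg becomes R2‖(R3+R4) = 790.3 Ω, so V_mid = 21.7 × 790.3/1181 = 14.52 V.
Stage 2 is itself unloaded: V_out = V_mid × R4/(R3+R4) = 14.52 × 17000/73000 = 3.38 V.

V_out ≈ 3.38 V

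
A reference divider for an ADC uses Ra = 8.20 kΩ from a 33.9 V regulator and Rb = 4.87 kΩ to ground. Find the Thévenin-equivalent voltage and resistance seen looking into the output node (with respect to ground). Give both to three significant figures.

V_th is the open-circuit tap voltage: 33.9 × 4.87/(8.20 + 4.87) = 12.6 V.
With the supply zeroed, Ra and Rb appear in parallel from the tap: R_th = Ra‖Rb = (8.20 × 4.87)/13.07 = 3.06 kΩ.

V_th = 12.6 V, R_th = 3.06 kΩ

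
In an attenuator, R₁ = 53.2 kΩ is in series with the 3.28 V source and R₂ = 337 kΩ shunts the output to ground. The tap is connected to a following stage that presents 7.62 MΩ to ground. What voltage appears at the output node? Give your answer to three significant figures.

The load sits in parallel with R₂: R₂‖R_L = (337 × 7620) / (337 + 7620) = 322.7 kΩ.
V_out = 3.28 × 322.7 / (53.2 + 322.7) = 3.28 × 322.7/375.9 = 2.82 V.

V_out ≈ 2.82 V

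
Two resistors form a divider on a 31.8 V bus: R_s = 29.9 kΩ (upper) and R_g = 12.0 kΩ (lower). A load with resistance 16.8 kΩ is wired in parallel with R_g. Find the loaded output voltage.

The load sits in parallel with R_g: R_g‖R_L = (12.0 × 16.8) / (12.0 + 16.8) = 7.000 kΩ.
V_out = 31.8 × 7.000 / (29.9 + 7.000) = 31.8 × 7.000/36.90 = 6.03 V.

V_out ≈ 6.03 V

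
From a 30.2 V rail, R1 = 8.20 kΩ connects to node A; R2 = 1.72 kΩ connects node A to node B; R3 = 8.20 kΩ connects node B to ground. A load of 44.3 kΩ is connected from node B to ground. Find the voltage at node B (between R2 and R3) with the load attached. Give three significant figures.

V ≈ 12.4 V

At node B, R3 is in parallel with the load: R3‖R_L = 6.919 kΩ.
Below node A the resistance is R2 + (R3‖R_L) = 8.639 kΩ, so V_A = 30.2 × 8.639/16.84 = 15.49 V.
Then V_B = V_A × (R3‖R_L)/(R2 + R3‖R_L) = 15.49 × 6.919/8.639 = 12.4 V.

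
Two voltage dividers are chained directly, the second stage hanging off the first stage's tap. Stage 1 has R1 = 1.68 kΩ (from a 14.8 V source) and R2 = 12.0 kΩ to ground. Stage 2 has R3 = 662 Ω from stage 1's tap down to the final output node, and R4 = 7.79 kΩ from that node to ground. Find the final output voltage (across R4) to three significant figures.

V_out ≈ 10.2 V

Stage 2 presents R3+R4 = 8452 Ω as a load on stage 1's tap.
Stage 1's lower leg becomes R2‖(R3+R4) = 4959 Ω, so V_mid = 14.8 × 4959/6639 = 11.05 V.
Stage 2 is itself unloaded: V_out = V_mid × R4/(R3+R4) = 11.05 × 7790/8452 = 10.2 V.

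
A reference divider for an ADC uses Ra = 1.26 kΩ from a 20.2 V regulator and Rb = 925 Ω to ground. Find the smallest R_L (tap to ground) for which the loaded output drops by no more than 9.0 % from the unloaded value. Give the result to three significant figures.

R_L(min) ≈ 5.39 kΩ

Output resistance R_th = Ra‖Rb = (1260 × 925)/2185 = 533.4 Ω.
The fractional drop is R_th/(R_th + R_L); requiring this ≤ 0.0900 gives R_L ≥ R_th(1/0.0900 − 1) = 533.4 × 10.11 = 5.39 kΩ.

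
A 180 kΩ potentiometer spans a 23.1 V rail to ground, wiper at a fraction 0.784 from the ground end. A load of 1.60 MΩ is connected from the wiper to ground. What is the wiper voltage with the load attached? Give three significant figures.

The wiper splits the pot into (1−α)R = 38.88 kΩ above and αR = 141.1 kΩ below.
Lower section ‖ load = 129.7 kΩ.
V_wiper = 23.1 × 129.7/(38.88 + 129.7) = 17.8 V.

V ≈ 17.8 V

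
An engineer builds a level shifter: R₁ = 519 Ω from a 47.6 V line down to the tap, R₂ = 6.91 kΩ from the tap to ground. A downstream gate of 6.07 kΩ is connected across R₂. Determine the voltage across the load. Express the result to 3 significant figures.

The load sits in parallel with R₂: R₂‖R_L = (6910 × 6070) / (6910 + 6070) = 3231 Ω.
V_out = 47.6 × 3231 / (519 + 3231) = 47.6 × 3231/3750 = 41.0 V.
(Unloaded it would have been 44.3 V.)

V_out ≈ 41.0 V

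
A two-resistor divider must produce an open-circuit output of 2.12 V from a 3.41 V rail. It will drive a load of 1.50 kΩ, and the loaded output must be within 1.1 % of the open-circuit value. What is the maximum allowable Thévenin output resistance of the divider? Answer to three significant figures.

R_th ≤ 16.7 Ω

Loading drop = R_th/(R_th + R_L) ≤ 0.0110, so R_th ≤ R_L · ε/(1−ε) = 1.50 kΩ × 0.0110/0.9890 = 16.7 Ω.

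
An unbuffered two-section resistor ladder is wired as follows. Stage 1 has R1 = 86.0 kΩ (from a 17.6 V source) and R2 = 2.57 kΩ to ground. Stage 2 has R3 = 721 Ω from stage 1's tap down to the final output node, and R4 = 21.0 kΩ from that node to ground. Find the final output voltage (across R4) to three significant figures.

V_out ≈ 0.443 V

Stage 2 presents R3+R4 = 21720 Ω as a load on stage 1's tap.
Stage 1's lower leg becomes R2‖(R3+R4) = 2298 Ω, so V_mid = 17.6 × 2298/88300 = 0.4581 V.
Stage 2 is itself unloaded: V_out = V_mid × R4/(R3+R4) = 0.4581 × 21000/21720 = 0.443 V.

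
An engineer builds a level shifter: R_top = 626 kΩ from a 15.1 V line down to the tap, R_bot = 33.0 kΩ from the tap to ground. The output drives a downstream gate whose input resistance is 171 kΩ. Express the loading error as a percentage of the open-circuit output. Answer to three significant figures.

15.5 %

The divider's output (Thévenin) resistance is R_top‖R_bot = 31.35 kΩ.
Fractional drop under load = R_th/(R_th + R_L) = 31.35 / (31.35 + 171) = 0.1549.
So the output falls by 15.5 %.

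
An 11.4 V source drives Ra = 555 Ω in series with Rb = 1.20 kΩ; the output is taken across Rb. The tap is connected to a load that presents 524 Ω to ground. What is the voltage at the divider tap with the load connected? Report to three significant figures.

The load sits in parallel with Rb: Rb‖R_L = (1200 × 524) / (1200 + 524) = 364.7 Ω.
V_out = 11.4 × 364.7 / (555 + 364.7) = 11.4 × 364.7/919.7 = 4.52 V.

V_out ≈ 4.52 V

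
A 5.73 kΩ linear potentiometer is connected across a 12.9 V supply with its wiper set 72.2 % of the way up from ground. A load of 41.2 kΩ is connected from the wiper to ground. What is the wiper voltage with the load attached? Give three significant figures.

V ≈ 9.06 V

The wiper splits the pot into (1−α)R = 1.593 kΩ above and αR = 4.137 kΩ below.
Lower section ‖ load = 3.760 kΩ.
V_wiper = 12.9 × 3.760/(1.593 + 3.760) = 9.06 V.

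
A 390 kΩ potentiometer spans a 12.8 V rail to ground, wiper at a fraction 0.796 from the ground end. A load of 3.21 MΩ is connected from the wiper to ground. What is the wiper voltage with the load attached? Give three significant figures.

The wiper splits the pot into (1−α)R = 79.56 kΩ above and αR = 310.4 kΩ below.
Lower section ‖ load = 283.1 kΩ.
V_wiper = 12.8 × 283.1/(79.56 + 283.1) = 9.99 V.

V ≈ 9.99 V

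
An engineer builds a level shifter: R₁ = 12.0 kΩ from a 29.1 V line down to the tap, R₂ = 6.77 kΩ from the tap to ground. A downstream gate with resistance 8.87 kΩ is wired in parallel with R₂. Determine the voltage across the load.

V_out ≈ 7.05 V

The load sits in parallel with R₂: R₂‖R_L = (6.77 × 8.87) / (6.77 + 8.87) = 3.840 kΩ.
V_out = 29.1 × 3.840 / (12.0 + 3.840) = 29.1 × 3.840/15.84 = 7.05 V.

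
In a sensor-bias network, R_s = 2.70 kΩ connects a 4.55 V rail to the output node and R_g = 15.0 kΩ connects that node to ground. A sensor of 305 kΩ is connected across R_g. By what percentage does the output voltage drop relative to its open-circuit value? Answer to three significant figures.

The divider's output (Thévenin) resistance is R_s‖R_g = 2.288 kΩ.
Fractional drop under load = R_th/(R_th + R_L) = 2.288 / (2.288 + 305) = 0.007446.
So the output falls by 0.745 %.

0.745 %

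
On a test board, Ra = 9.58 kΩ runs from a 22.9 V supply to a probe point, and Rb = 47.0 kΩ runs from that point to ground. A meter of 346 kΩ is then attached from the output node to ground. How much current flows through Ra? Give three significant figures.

I ≈ 0.449 mA

Rb‖R_L = 41.38 kΩ, so the source sees Ra + Rb‖R_L = 50.96 kΩ.
I = 22.9 V / 50.96 kΩ = 0.449 mA.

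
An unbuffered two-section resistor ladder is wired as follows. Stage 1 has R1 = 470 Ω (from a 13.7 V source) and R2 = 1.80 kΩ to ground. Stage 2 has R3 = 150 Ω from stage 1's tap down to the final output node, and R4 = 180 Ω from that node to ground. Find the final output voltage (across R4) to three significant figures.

Stage 2 presents R3+R4 = 330.0 Ω as a load on stage 1's tap.
Stage 1's lower leg becomes R2‖(R3+R4) = 278.9 Ω, so V_mid = 13.7 × 278.9/748.9 = 5.102 V.
Stage 2 is itself unloaded: V_out = V_mid × R4/(R3+R4) = 5.102 × 180/330.0 = 2.78 V.

V_out ≈ 2.78 V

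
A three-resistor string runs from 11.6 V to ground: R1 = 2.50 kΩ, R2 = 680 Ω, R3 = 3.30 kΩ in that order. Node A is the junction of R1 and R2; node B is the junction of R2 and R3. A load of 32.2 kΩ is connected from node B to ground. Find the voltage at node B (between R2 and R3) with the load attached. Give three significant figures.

At node B, R3 is in parallel with the load: R3‖R_L = 2993 Ω.
Below node A the resistance is R2 + (R3‖R_L) = 3673 Ω, so V_A = 11.6 × 3673/6173 = 6.902 V.
Then V_B = V_A × (R3‖R_L)/(R2 + R3‖R_L) = 6.902 × 2993/3673 = 5.62 V.

V ≈ 5.62 V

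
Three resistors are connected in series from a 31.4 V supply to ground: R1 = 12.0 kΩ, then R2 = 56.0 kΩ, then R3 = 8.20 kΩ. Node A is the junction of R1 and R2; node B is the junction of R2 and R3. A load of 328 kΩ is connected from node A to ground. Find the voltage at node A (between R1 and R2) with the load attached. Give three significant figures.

V ≈ 25.7 V

Below node A the series string R2+R3 = 64.20 kΩ sits in parallel with the 328 kΩ load: 53.69 kΩ.
V_A = 31.4 × 53.69/(12.0 + 53.69) = 25.7 V.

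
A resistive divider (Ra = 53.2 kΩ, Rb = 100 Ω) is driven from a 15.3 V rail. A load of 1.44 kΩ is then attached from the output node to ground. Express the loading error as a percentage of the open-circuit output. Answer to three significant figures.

6.48 %

The divider's output (Thévenin) resistance is Ra‖Rb = 99.81 Ω.
Fractional drop under load = R_th/(R_th + R_L) = 99.81 / (99.81 + 1440) = 0.06482.
So the output falls by 6.48 %.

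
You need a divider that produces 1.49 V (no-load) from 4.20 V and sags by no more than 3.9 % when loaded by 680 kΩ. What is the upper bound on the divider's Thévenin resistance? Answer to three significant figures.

Loading drop = R_th/(R_th + R_L) ≤ 0.0390, so R_th ≤ R_L · ε/(1−ε) = 680 kΩ × 0.0390/0.9610 = 27.6 kΩ.
(Any R1, R2 with R2/(R1+R2) = 0.355 and R1‖R2 ≤ 27.6 kΩ will meet the spec.)

R_th ≤ 27.6 kΩ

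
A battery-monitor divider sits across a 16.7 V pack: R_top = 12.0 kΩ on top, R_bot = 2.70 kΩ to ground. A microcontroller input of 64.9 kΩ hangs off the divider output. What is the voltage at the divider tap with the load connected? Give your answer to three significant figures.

V_out ≈ 2.97 V

The load sits in parallel with R_bot: R_bot‖R_L = (2.70 × 64.9) / (2.70 + 64.9) = 2.592 kΩ.
V_out = 16.7 × 2.592 / (12.0 + 2.592) = 16.7 × 2.592/14.59 = 2.97 V.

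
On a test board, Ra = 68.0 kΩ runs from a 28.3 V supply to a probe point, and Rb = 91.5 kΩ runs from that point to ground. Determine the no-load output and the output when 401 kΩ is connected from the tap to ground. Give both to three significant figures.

Unloaded: 16.2 V; loaded: 14.8 V

Open-circuit: V = 28.3 × 91.5/(68.0 + 91.5) = 16.2 V.
With the load, Rb becomes Rb‖R_L = 74.50 kΩ, so V = 28.3 × 74.50/142.5 = 14.8 V.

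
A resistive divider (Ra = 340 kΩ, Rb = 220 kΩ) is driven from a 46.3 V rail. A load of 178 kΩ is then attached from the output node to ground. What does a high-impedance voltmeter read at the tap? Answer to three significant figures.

V_out ≈ 10.4 V

The load sits in parallel with Rb: Rb‖R_L = (220 × 178) / (220 + 178) = 98.39 kΩ.
V_out = 46.3 × 98.39 / (340 + 98.39) = 46.3 × 98.39/438.4 = 10.4 V.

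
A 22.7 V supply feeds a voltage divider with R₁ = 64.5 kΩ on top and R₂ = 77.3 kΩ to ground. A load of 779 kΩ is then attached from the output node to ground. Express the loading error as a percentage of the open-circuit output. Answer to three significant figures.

The divider's output (Thévenin) resistance is R₁‖R₂ = 35.16 kΩ.
Fractional drop under load = R_th/(R_th + R_L) = 35.16 / (35.16 + 779) = 0.04319.
So the output falls by 4.32 %.

4.32 %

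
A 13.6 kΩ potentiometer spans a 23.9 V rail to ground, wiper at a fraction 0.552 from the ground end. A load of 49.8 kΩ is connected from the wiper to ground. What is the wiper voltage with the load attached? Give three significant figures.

V ≈ 12.4 V

The wiper splits the pot into (1−α)R = 6.093 kΩ above and αR = 7.507 kΩ below.
Lower section ‖ load = 6.524 kΩ.
V_wiper = 23.9 × 6.524/(6.093 + 6.524) = 12.4 V.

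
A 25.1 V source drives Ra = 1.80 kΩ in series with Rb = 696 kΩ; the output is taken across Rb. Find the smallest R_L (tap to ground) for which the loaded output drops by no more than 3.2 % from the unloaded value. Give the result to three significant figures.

R_L(min) ≈ 54.3 kΩ

Output resistance R_th = Ra‖Rb = (1.80 × 696)/697.8 = 1.795 kΩ.
The fractional drop is R_th/(R_th + R_L); requiring this ≤ 0.0320 gives R_L ≥ R_th(1/0.0320 − 1) = 1.795 × 30.25 = 54.3 kΩ.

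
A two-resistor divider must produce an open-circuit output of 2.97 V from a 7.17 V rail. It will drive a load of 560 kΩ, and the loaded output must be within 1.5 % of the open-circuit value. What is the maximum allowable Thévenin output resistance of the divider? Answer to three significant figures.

Loading drop = R_th/(R_th + R_L) ≤ 0.0150, so R_th ≤ R_L · ε/(1−ε) = 560 kΩ × 0.0150/0.9850 = 8.53 kΩ.

R_th ≤ 8.53 kΩ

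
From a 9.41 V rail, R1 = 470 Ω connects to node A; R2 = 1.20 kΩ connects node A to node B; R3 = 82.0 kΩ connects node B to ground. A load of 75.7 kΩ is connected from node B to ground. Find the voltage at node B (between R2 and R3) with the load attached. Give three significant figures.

V ≈ 9.03 V

At node B, R3 is in parallel with the load: R3‖R_L = 39360 Ω.
Below node A the resistance is R2 + (R3‖R_L) = 40560 Ω, so V_A = 9.41 × 40560/41030 = 9.302 V.
Then V_B = V_A × (R3‖R_L)/(R2 + R3‖R_L) = 9.302 × 39360/40560 = 9.03 V.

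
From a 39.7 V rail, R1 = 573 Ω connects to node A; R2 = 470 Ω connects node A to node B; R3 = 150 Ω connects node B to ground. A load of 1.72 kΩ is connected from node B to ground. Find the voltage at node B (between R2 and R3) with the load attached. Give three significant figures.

V ≈ 4.64 V

At node B, R3 is in parallel with the load: R3‖R_L = 138.0 Ω.
Below node A the resistance is R2 + (R3‖R_L) = 608.0 Ω, so V_A = 39.7 × 608.0/1181 = 20.44 V.
Then V_B = V_A × (R3‖R_L)/(R2 + R3‖R_L) = 20.44 × 138.0/608.0 = 4.64 V.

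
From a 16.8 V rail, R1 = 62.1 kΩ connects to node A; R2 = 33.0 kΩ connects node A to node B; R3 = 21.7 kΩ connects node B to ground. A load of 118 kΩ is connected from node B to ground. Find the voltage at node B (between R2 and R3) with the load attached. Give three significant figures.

At node B, R3 is in parallel with the load: R3‖R_L = 18.33 kΩ.
Below node A the resistance is R2 + (R3‖R_L) = 51.33 kΩ, so V_A = 16.8 × 51.33/113.4 = 7.602 V.
Then V_B = V_A × (R3‖R_L)/(R2 + R3‖R_L) = 7.602 × 18.33/51.33 = 2.71 V.

V ≈ 2.71 V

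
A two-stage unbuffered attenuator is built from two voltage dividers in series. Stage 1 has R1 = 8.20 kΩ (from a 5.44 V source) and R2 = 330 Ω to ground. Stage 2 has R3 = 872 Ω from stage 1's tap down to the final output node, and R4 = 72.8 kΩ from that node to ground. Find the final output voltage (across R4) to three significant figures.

V_out ≈ 0.207 V

Stage 2 presents R3+R4 = 73670 Ω as a load on stage 1's tap.
Stage 1's lower leg becomes R2‖(R3+R4) = 328.5 Ω, so V_mid = 5.44 × 328.5/8529 = 0.2096 V.
Stage 2 is itself unloaded: V_out = V_mid × R4/(R3+R4) = 0.2096 × 72800/73670 = 0.207 V.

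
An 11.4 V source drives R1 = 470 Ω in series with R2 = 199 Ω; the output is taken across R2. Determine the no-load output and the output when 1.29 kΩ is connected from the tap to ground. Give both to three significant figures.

Unloaded: 3.39 V; loaded: 3.06 V

Open-circuit: V = 11.4 × 199/(470 + 199) = 3.39 V.
With the load, R2 becomes R2‖R_L = 172.4 Ω, so V = 11.4 × 172.4/642.4 = 3.06 V.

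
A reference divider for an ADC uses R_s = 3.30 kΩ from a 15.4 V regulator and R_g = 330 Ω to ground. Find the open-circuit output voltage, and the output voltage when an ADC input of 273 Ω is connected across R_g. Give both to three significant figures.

Open-circuit: V = 15.4 × 330/(3300 + 330) = 1.40 V.
With the load, R_g becomes R_g‖R_L = 149.4 Ω, so V = 15.4 × 149.4/3449 = 0.667 V.

Unloaded: 1.40 V; loaded: 0.667 V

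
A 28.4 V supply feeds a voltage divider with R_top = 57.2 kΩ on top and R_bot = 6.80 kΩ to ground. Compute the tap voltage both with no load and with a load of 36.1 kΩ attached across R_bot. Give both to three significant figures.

Unloaded: 3.02 V; loaded: 2.58 V

Open-circuit: V = 28.4 × 6.80/(57.2 + 6.80) = 3.02 V.
With the load, R_bot becomes R_bot‖R_L = 5.722 kΩ, so V = 28.4 × 5.722/62.92 = 2.58 V.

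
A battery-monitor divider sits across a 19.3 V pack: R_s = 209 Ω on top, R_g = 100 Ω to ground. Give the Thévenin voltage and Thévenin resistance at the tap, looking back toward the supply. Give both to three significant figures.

V_th = 6.25 V, R_th = 67.6 Ω

V_th is the open-circuit tap voltage: 19.3 × 100/(209 + 100) = 6.25 V.
With the supply zeroed, R_s and R_g appear in parallel from the tap: R_th = R_s‖R_g = (209 × 100)/309.0 = 67.6 Ω.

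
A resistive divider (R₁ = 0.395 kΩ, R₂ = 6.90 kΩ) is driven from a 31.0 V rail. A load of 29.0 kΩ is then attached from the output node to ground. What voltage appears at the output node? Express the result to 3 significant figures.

V_out ≈ 28.9 V

The load sits in parallel with R₂: R₂‖R_L = (6900 × 29000) / (6900 + 29000) = 5574 Ω.
V_out = 31.0 × 5574 / (395 + 5574) = 31.0 × 5574/5969 = 28.9 V.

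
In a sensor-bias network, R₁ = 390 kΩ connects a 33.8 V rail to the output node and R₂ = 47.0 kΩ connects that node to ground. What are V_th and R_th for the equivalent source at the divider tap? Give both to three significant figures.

V_th = 3.64 V, R_th = 41.9 kΩ

V_th is the open-circuit tap voltage: 33.8 × 47.0/(390 + 47.0) = 3.64 V.
With the supply zeroed, R₁ and R₂ appear in parallel from the tap: R_th = R₁‖R₂ = (390 × 47.0)/437.0 = 41.9 kΩ.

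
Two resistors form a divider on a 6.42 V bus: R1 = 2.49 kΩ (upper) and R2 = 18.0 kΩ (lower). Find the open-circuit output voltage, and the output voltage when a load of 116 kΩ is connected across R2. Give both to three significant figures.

Unloaded: 5.64 V; loaded: 5.54 V

Open-circuit: V = 6.42 × 18.0/(2.49 + 18.0) = 5.64 V.
With the load, R2 becomes R2‖R_L = 15.58 kΩ, so V = 6.42 × 15.58/18.07 = 5.54 V.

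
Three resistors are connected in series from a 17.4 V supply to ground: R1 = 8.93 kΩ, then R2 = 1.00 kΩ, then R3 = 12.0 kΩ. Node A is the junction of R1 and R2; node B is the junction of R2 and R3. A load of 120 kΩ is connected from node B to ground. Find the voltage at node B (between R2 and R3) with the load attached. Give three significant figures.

At node B, R3 is in parallel with the load: R3‖R_L = 10.91 kΩ.
Below node A the resistance is R2 + (R3‖R_L) = 11.91 kΩ, so V_A = 17.4 × 11.91/20.84 = 9.944 V.
Then V_B = V_A × (R3‖R_L)/(R2 + R3‖R_L) = 9.944 × 10.91/11.91 = 9.11 V.

V ≈ 9.11 V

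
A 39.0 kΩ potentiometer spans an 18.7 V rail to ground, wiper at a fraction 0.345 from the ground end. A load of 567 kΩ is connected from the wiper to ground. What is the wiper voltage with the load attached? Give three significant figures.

The wiper splits the pot into (1−α)R = 25.55 kΩ above and αR = 13.45 kΩ below.
Lower section ‖ load = 13.14 kΩ.
V_wiper = 18.7 × 13.14/(25.55 + 13.14) = 6.35 V.

V ≈ 6.35 V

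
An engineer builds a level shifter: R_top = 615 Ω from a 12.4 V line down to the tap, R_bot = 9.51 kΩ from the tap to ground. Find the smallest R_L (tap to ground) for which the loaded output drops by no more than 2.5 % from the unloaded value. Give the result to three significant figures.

R_L(min) ≈ 22.5 kΩ

Output resistance R_th = R_top‖R_bot = (615 × 9510)/10120 = 577.6 Ω.
The fractional drop is R_th/(R_th + R_L); requiring this ≤ 0.0250 gives R_L ≥ R_th(1/0.0250 − 1) = 577.6 × 39.00 = 22.5 kΩ.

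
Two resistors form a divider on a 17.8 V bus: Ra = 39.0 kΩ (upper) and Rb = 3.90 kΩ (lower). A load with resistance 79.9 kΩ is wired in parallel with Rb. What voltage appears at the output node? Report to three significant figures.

V_out ≈ 1.55 V

The load sits in parallel with Rb: Rb‖R_L = (3.90 × 79.9) / (3.90 + 79.9) = 3.718 kΩ.
V_out = 17.8 × 3.718 / (39.0 + 3.718) = 17.8 × 3.718/42.72 = 1.55 V.
(Unloaded it would have been 1.62 V.)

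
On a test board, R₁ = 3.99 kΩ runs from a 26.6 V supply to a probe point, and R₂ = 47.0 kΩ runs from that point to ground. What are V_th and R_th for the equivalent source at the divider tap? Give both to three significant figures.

V_th is the open-circuit tap voltage: 26.6 × 47.0/(3.99 + 47.0) = 24.5 V.
With the supply zeroed, R₁ and R₂ appear in parallel from the tap: R_th = R₁‖R₂ = (3.99 × 47.0)/50.99 = 3.68 kΩ.

V_th = 24.5 V, R_th = 3.68 kΩ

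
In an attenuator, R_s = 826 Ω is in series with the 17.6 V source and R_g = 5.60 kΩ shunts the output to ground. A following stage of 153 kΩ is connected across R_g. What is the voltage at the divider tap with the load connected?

V_out ≈ 15.3 V

The load sits in parallel with R_g: R_g‖R_L = (5600 × 153000) / (5600 + 153000) = 5402 Ω.
V_out = 17.6 × 5402 / (826 + 5402) = 17.6 × 5402/6228 = 15.3 V.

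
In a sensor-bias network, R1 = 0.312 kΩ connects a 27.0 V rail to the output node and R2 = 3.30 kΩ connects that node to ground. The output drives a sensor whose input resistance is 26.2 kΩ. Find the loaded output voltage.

V_out ≈ 24.4 V

The load sits in parallel with R2: R2‖R_L = (3300 × 26200) / (3300 + 26200) = 2931 Ω.
V_out = 27.0 × 2931 / (312 + 2931) = 27.0 × 2931/3243 = 24.4 V.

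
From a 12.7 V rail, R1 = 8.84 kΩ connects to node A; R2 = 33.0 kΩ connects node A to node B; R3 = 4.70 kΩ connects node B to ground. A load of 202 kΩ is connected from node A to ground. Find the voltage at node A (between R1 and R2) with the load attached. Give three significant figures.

Below node A the series string R2+R3 = 37.70 kΩ sits in parallel with the 202 kΩ load: 31.77 kΩ.
V_A = 12.7 × 31.77/(8.84 + 31.77) = 9.94 V.

V ≈ 9.94 V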